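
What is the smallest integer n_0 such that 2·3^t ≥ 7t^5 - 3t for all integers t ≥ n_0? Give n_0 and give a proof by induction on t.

n_0 = 13

At t = 12: 1062882 < 1741788, so the inequality fails and n_0 ≥ 13. We prove 2·3^t ≥ 7t^5 - 3t for all t ≥ 13.
Base case (t = 13): 2·3^t = 3188646 and 7t^5 - 3t = 2599012, so 3188646 ≥ 2599012.
Suppose the result is true for t = p, so 2·3^p ≥ 7p^5 - 3p.
Then 2·3^(p + 1) = 3·(2·3^p) ≥ 3·(7p^5 - 3p).
Also, for p ≥ 13 we have 3·(7p^5 - 3p) ≥ 7(p+1)^5 - 3(p+1), since 3·(7p^5 - 3p) − (7(p+1)^5 - 3(p+1)) = 14p^5 - 35p^4 - 70p^3 - 70p^2 - 41p - 4, which is nonnegative for all p ≥ 13.
Combining, 2·3^(p + 1) ≥ 7(p+1)^5 - 3(p+1).
By the principle of mathematical induction, the result holds for all t ≥ 13.
Hence the smallest such n_0 is 13.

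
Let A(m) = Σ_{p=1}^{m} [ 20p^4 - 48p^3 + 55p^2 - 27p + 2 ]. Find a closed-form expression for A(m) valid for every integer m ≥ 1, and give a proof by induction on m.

We claim A(m) = m(4m^4 - 2m^3 + m^2 + 2m - 3) for all m ≥ 1.
Base step (m = 1): A(1) = 2, and the closed form gives 2. They agree.
Suppose the result is true for m = p, so A(p) = p(4p^4 - 2p^3 + p^2 + 2p - 3).
Then A(p+1) = A(p) + (20p^4 + 32p^3 + 31p^2 + 19p + 2) = (p(4p^4 - 2p^3 + p^2 + 2p - 3)) + (20p^4 + 32p^3 + 31p^2 + 19p + 2).
Simplifying, A(p+1) = (p + 1)(4p^4 + 14p^3 + 19p^2 + 14p + 2) = (p+1)(4(p+1)^4 - 2(p+1)^3 + (p+1)^2 + 2(p+1) - 3),
which is the closed form with m = p+1.
This completes the induction.

A(m) = m(4m^4 - 2m^3 + m^2 + 2m - 3)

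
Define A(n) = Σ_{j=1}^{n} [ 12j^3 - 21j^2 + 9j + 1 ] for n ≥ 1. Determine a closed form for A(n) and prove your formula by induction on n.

A(n) = n(3n^3 - n^2 - 3n + 2)

We claim A(n) = n(3n^3 - n^2 - 3n + 2) for all n ≥ 1.
Base step (n = 1): A(1) = 1, and the closed form gives 1. They agree.
For the inductive step, assume it holds for an arbitrary j ≥ 1, so A(j) = j(3j^3 - j^2 - 3j + 2).
Then A(j+1) = A(j) + (12j^3 + 15j^2 + 3j + 1) = (j(3j^3 - j^2 - 3j + 2)) + (12j^3 + 15j^2 + 3j + 1).
Simplifying, A(j+1) = (j + 1)(3j^3 + 8j^2 + 4j + 1) = (j+1)(3(j+1)^3 - (j+1)^2 - 3(j+1) + 2),
which is the closed form with n = j+1.
By induction, the statement is established for all n ≥ 1.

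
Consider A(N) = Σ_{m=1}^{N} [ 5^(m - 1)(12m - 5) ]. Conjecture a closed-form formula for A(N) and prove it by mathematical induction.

A(N) = 5^N(3N - 2) + 2

We claim A(N) = 5^N(3N - 2) + 2 for all N ≥ 1.
Base step (N = 1): A(1) = 7, and the closed form gives 7. They agree.
Inductive step: assume the claim holds for N = m, so A(m) = 5^m(3m - 2) + 2.
Then A(m+1) = A(m) + (5^m(12m + 7)) = (5^m(3m - 2) + 2) + (5^m(12m + 7)).
Simplifying, A(m+1) = 15·5^m·m + 5·5^m + 2 = 5^(m+1)(3(m+1) - 2) + 2,
which is the closed form with N = m+1.
By induction, the statement is established for all N ≥ 1.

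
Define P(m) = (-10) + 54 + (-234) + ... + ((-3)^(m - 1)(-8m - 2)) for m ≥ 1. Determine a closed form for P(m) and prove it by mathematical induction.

P(m) = (-3)^m(2m + 1) - 1

We claim P(m) = (-3)^m(2m + 1) - 1 for all m ≥ 1.
For the base case m = 1: P(1) = -10, and the closed form gives -10. They agree.
Inductive step: assume the claim holds for m = i, so P(i) = (-3)^i(2i + 1) - 1.
Then P(i+1) = P(i) + ((-3)^i(-8i - 10)) = ((-3)^i(2i + 1) - 1) + ((-3)^i(-8i - 10)).
Simplifying, P(i+1) = -6(-3)^i·i - 9(-3)^i - 1 = (-3)^(i+1)(2(i+1) + 1) - 1,
which is the closed form with m = i+1.
This completes the induction.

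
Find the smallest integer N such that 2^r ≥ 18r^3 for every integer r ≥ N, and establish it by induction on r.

N = 17

At r = 16: 65536 < 73728, so the inequality fails and N ≥ 17. We prove 2^r ≥ 18r^3 for all r ≥ 17.
Base case (r = 17): 2^r = 131072 and 18r^3 = 88434, so 131072 ≥ 88434.
For the inductive step, assume it holds for an arbitrary p ≥ 17, so 2^p ≥ 18p^3.
Then 2^(p + 1) = 2·(2^p) ≥ 2·(18p^3).
Also, for p ≥ 17 we have 2·(18p^3) ≥ 18(p+1)^3, since 2 ≥ (1 + 1/p)^3 for all p ≥ 17.
Combining, 2^(p + 1) ≥ 18(p+1)^3.
This completes the induction.
Hence the smallest such N is 17.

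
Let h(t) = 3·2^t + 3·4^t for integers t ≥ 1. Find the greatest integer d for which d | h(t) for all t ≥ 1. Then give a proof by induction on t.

Computing the first values: h(1) = 18 and h(2) = 60; gcd(18, 60) = 6, so d ≤ 6.
We prove 6 | 3·2^t + 3·4^t for all t ≥ 1 by induction on t.
Base case (t = 1): h(1) = 18 = 6·(3), so 6 | h(1).
Suppose the result is true for t = k, i.e. 6 | h(k). Then
h(k+1) − 4·h(k) = (3·2^(k+1) + 3·4^(k+1)) − 4·(3·2^k + 3·4^k) = (3)·2^k·(2 − 4) = (-6)·2^k. Since 6 | h(k) by the inductive hypothesis, 6 | 4·h(k); and 6 | -6 since -6 = 6·-1. Therefore 6 | h(k+1).
Hence, by induction on t, the claim holds for every t ≥ 1.
Therefore the largest such d is 6.

d = 6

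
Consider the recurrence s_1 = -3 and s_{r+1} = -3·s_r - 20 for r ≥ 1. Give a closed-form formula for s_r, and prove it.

Computing the first terms: s_1 = -3, s_2 = -11, s_3 = 13. This suggests s_r = 2(-3)^(r - 1) - 5.
Base case (r = 1): the formula gives -3 = -3 = s_1.
Inductive step: assume the claim holds for r = i, so s_i = 2(-3)^(i - 1) - 5.
Then s_{i+1} = -3·s_i - 20 = -3·(2(-3)^(i - 1) - 5) - 20 = 2(-3)^i - 5 = 2(-3)^((i+1) - 1) - 5,
which is the claimed formula at r = i+1.
By the principle of mathematical induction, the result holds for all r ≥ 1.

s_r = 2(-3)^(r - 1) - 5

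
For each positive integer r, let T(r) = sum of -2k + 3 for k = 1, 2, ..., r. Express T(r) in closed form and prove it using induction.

We claim T(r) = -r(r - 2) for all r ≥ 1.
For the base case r = 1: T(1) = 1, and the closed form gives 1. They agree.
Inductive step: assume the claim holds for r = k, so T(k) = k(-k + 2).
Then T(k+1) = T(k) + (-2k + 1) = (k(-k + 2)) + (-2k + 1).
Simplifying, T(k+1) = -(k - 1)(k + 1) = -(k+1)((k+1) - 2),
which is the closed form with r = k+1.
By induction, the statement is established for all r ≥ 1.

T(r) = -r(r - 2)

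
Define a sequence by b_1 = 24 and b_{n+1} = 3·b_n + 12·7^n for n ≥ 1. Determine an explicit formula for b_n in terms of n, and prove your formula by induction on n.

Computing the first terms: b_1 = 24, b_2 = 156, b_3 = 1056. This suggests b_n = 3^n + 3·7^n.
Base step (n = 1): the formula gives 24 = 24 = b_1.
Inductive step: assume the claim holds for n = k, so b_k = 3^k + 3·7^k.
Then b_{k+1} = 3·b_k + 12·7^k = 3·(3^k + 3·7^k) + 12·7^k = 3^(k + 1) + 3·7^(k + 1),
which is the claimed formula at n = k+1.
This completes the induction.

b_n = 3^n + 3·7^n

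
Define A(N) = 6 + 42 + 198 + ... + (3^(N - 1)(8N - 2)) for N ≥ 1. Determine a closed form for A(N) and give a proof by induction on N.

A(N) = 3^N(4N - 3) + 3

We claim A(N) = 3^N(4N - 3) + 3 for all N ≥ 1.
Base case (N = 1): A(1) = 6, and the closed form gives 6. They agree.
Suppose the result is true for N = j, so A(j) = 3^j(4j - 3) + 3.
Then A(j+1) = A(j) + (3^j(8j + 6)) = (3^j(4j - 3) + 3) + (3^j(8j + 6)).
Simplifying, A(j+1) = 12·3^j·j + 3·3^j + 3 = 3^(j+1)(4(j+1) - 3) + 3,
which is the closed form with N = j+1.
Hence, by induction on N, the claim holds for every N ≥ 1.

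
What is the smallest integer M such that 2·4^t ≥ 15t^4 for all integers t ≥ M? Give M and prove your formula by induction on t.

M = 8

At t = 7: 32768 < 36015, so the inequality fails and M ≥ 8. We prove 2·4^t ≥ 15t^4 for all t ≥ 8.
Base case (t = 8): 2·4^t = 131072 and 15t^4 = 61440, so 131072 ≥ 61440.
Inductive step: suppose the statement holds for some m ≥ 8, so 2·4^m ≥ 15m^4.
Then 2·4^(m + 1) = 4·(2·4^m) ≥ 4·(15m^4).
Also, for m ≥ 8 we have 4·(15m^4) ≥ 15(m+1)^4, since 4 ≥ (1 + 1/m)^4 for all m ≥ 8.
Combining, 2·4^(m + 1) ≥ 15(m+1)^4.
By the principle of mathematical induction, the result holds for all t ≥ 8.
Hence the smallest such M is 8.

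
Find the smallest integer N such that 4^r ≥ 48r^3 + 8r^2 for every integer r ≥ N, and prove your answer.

At r = 7: 16384 < 16856, so the inequality fails and N ≥ 8. We prove 4^r ≥ 48r^3 + 8r^2 for all r ≥ 8.
When r = 8: 4^r = 65536 and 48r^3 + 8r^2 = 25088, so 65536 ≥ 25088.
For the inductive step, assume it holds for an arbitrary k ≥ 8, so 4^k ≥ 48k^3 + 8k^2.
Then 4^(k + 1) = 4·(4^k) ≥ 4·(48k^3 + 8k^2).
Also, for k ≥ 8 we have 4·(48k^3 + 8k^2) ≥ 48(k+1)^3 + 8(k+1)^2, since 4·(48k^3 + 8k^2) − (48(k+1)^3 + 8(k+1)^2) = 144k^3 - 120k^2 - 160k - 56, which is nonnegative for all k ≥ 8.
Combining, 4^(k + 1) ≥ 48(k+1)^3 + 8(k+1)^2.
By the principle of mathematical induction, the result holds for all r ≥ 8.
Hence the smallest such N is 8.

N = 8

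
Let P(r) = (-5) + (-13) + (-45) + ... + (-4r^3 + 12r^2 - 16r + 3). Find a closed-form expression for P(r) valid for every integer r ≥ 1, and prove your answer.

P(r) = -r(r^3 - 2r^2 + 3r + 3)

We claim P(r) = -r(r^3 - 2r^2 + 3r + 3) for all r ≥ 1.
When r = 1: P(1) = -5, and the closed form gives -5. They agree.
Suppose the result is true for r = m, so P(m) = m(-m^3 + 2m^2 - 3m - 3).
Then P(m+1) = P(m) + (-4m^3 - 4m - 5) = (m(-m^3 + 2m^2 - 3m - 3)) + (-4m^3 - 4m - 5).
Simplifying, P(m+1) = -(m + 1)(m^3 + m^2 + 2m + 5) = -(m+1)((m+1)^3 - 2(m+1)^2 + 3(m+1) + 3),
which is the closed form with r = m+1.
This completes the induction.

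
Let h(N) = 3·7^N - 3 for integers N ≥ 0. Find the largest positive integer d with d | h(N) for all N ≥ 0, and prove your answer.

Computing the first values: h(0) = 0 and h(1) = 18; gcd(0, 18) = 18, so d ≤ 18.
We prove 18 | 3·7^N - 3 for all N ≥ 0 by induction on N.
Base step (N = 0): h(0) = 0 = 18·(0), so 18 | h(0).
Inductive step: suppose the statement holds for some p ≥ 0, i.e. 18 | h(p). Then
h(p+1) = 3·7^(p+1) - 3 = 7·(3·7^p - 3) + 18 = 7·h(p) + 18. The first term is divisible by 18 by the inductive hypothesis, and 18 is divisible by 18. Hence 18 | h(p+1).
Hence, by induction on N, the claim holds for every N ≥ 0.
Therefore the largest such d is 18.

d = 18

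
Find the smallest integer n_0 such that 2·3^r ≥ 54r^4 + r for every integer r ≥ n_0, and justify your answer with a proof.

n_0 = 13

At r = 12: 1062882 < 1119756, so the inequality fails and n_0 ≥ 13. We prove 2·3^r ≥ 54r^4 + r for all r ≥ 13.
When r = 13: 2·3^r = 3188646 and 54r^4 + r = 1542307, so 3188646 ≥ 1542307.
Inductive step: suppose the statement holds for some m ≥ 13, so 2·3^m ≥ 54m^4 + m.
Then 2·3^(m + 1) = 3·(2·3^m) ≥ 3·(54m^4 + m).
Also, for m ≥ 13 we have 3·(54m^4 + m) ≥ 54(m+1)^4 + (m+1), since 3·(54m^4 + m) − (54(m+1)^4 + (m+1)) = 108m^4 - 216m^3 - 324m^2 - 214m - 55, which is nonnegative for all m ≥ 13.
Combining, 2·3^(m + 1) ≥ 54(m+1)^4 + (m+1).
By induction, the statement is established for all r ≥ 13.
Hence the smallest such n_0 is 13.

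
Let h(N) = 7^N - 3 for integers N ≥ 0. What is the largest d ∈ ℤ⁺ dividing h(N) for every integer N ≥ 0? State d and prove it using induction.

d = 2

Computing the first values: h(0) = -2 and h(1) = 4; gcd(-2, 4) = 2, so d ≤ 2.
We prove 2 | 7^N - 3 for all N ≥ 0 by induction on N.
For the base case N = 0: h(0) = -2 = 2·(-1), so 2 | h(0).
Inductive step: assume the claim holds for N = k, i.e. 2 | h(k). Then
h(k+1) = 7^(k+1) - 3 = 7·(7^k - 3) + 18 = 7·h(k) + 18. The first term is divisible by 2 by the inductive hypothesis, and 18 is divisible by 2. Hence 2 | h(k+1).
By the principle of mathematical induction, the result holds for all N ≥ 0.
Therefore the largest such d is 2.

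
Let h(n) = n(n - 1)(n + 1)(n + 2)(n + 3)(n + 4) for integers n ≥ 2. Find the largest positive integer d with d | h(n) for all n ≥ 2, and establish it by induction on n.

d = 720

Computing the first values: h(2) = 720 and h(3) = 5040; gcd(720, 5040) = 720, so d ≤ 720.
We prove 720 | n(n - 1)(n + 1)(n + 2)(n + 3)(n + 4) for all n ≥ 2 by induction on n.
For the base case n = 2: h(2) = 720 = 720·(1), so 720 | h(2).
For the inductive step, assume it holds for an arbitrary j ≥ 2, i.e. 720 | h(j). Then
h(j+1) − h(j) = j·(j+1)·(j+2)·(j+3)·(j+4)·(j+5) − (j-1)·j·(j+1)·(j+2)·(j+3)·(j+4) = j·(j+1)·(j+2)·(j+3)·(j+4)·[(j+5) − (j-1)] = 6·j·(j+1)·(j+2)·(j+3)·(j+4). The product of 5 consecutive integers is divisible by (5)! = 120, so h(j+1) − h(j) is divisible by 6·120 = 720. By the inductive hypothesis 720 | h(j), hence 720 | h(j+1).
By the principle of mathematical induction, the result holds for all n ≥ 2.
Therefore the largest such d is 720.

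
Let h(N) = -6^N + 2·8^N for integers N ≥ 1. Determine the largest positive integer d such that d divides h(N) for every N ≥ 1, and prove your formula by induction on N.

Computing the first values: h(1) = 10 and h(2) = 92; gcd(10, 92) = 2, so d ≤ 2.
We prove 2 | -6^N + 2·8^N for all N ≥ 1 by induction on N.
Base step (N = 1): h(1) = 10 = 2·(5), so 2 | h(1).
For the inductive step, assume it holds for an arbitrary r ≥ 1, i.e. 2 | h(r). Then
h(r+1) − 8·h(r) = (-6^(r+1) + 2·8^(r+1)) − 8·(-6^r + 2·8^r) = (-1)·6^r·(6 − 8) = (2)·6^r. Since 2 | h(r) by the inductive hypothesis, 2 | 8·h(r); and 2 | 2 since 2 = 2·1. Therefore 2 | h(r+1).
By induction, the statement is established for all N ≥ 1.
Therefore the largest such d is 2.

d = 2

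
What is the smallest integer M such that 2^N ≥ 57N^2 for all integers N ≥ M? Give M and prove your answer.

At N = 13: 8192 < 9633, so the inequality fails and M ≥ 14. We prove 2^N ≥ 57N^2 for all N ≥ 14.
When N = 14: 2^N = 16384 and 57N^2 = 11172, so 16384 ≥ 11172.
For the inductive step, assume it holds for an arbitrary k ≥ 14, so 2^k ≥ 57k^2.
Then 2^(k + 1) = 2·(2^k) ≥ 2·(57k^2).
Also, for k ≥ 14 we have 2·(57k^2) ≥ 57(k+1)^2, since 2 ≥ (1 + 1/k)^2 for all k ≥ 14.
Combining, 2^(k + 1) ≥ 57(k+1)^2.
Hence, by induction on N, the claim holds for every N ≥ 14.
Hence the smallest such M is 14.

M = 14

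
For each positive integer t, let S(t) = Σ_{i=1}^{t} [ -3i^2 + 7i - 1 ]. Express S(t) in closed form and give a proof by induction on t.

S(t) = -t(t^2 - 2t - 2)

We claim S(t) = -t(t^2 - 2t - 2) for all t ≥ 1.
When t = 1: S(1) = 3, and the closed form gives 3. They agree.
Inductive step: assume the claim holds for t = i, so S(i) = i(-i^2 + 2i + 2).
Then S(i+1) = S(i) + (-3i^2 + i + 3) = (i(-i^2 + 2i + 2)) + (-3i^2 + i + 3).
Simplifying, S(i+1) = -(i + 1)(i^2 - 3) = -(i+1)((i+1)^2 - 2(i+1) - 2),
which is the closed form with t = i+1.
By the principle of mathematical induction, the result holds for all t ≥ 1.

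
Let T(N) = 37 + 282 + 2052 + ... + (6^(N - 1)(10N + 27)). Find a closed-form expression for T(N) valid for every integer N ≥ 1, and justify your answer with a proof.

T(N) = 6^N(2N + 5) - 5

We claim T(N) = 6^N(2N + 5) - 5 for all N ≥ 1.
When N = 1: T(1) = 37, and the closed form gives 37. They agree.
For the inductive step, assume it holds for an arbitrary j ≥ 1, so T(j) = 6^j(2j + 5) - 5.
Then T(j+1) = T(j) + (6^j(10j + 37)) = (6^j(2j + 5) - 5) + (6^j(10j + 37)).
Simplifying, T(j+1) = 12·6^j·j + 42·6^j - 5 = 6^(j+1)(2(j+1) + 5) - 5,
which is the closed form with N = j+1.
By the principle of mathematical induction, the result holds for all N ≥ 1.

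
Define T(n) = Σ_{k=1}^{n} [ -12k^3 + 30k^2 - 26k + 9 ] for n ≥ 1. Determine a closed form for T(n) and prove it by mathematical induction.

We claim T(n) = -n(3n^3 - 4n^2 + n - 1) for all n ≥ 1.
Base case (n = 1): T(1) = 1, and the closed form gives 1. They agree.
Suppose the result is true for n = k, so T(k) = k(-3k^3 + 4k^2 - k + 1).
Then T(k+1) = T(k) + (-12k^3 - 6k^2 - 2k + 1) = (k(-3k^3 + 4k^2 - k + 1)) + (-12k^3 - 6k^2 - 2k + 1).
Simplifying, T(k+1) = -(k + 1)(3k^3 + 5k^2 + 2k - 1) = -(k+1)(3(k+1)^3 - 4(k+1)^2 + (k+1) - 1),
which is the closed form with n = k+1.
By induction, the statement is established for all n ≥ 1.

T(n) = -n(3n^3 - 4n^2 + n - 1)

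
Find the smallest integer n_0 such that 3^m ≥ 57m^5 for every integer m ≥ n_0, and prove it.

At m = 16: 43046721 < 59768832, so the inequality fails and n_0 ≥ 17. We prove 3^m ≥ 57m^5 for all m ≥ 17.
Base step (m = 17): 3^m = 129140163 and 57m^5 = 80931849, so 129140163 ≥ 80931849.
Inductive step: assume the claim holds for m = k, so 3^k ≥ 57k^5.
Then 3^(k + 1) = 3·(3^k) ≥ 3·(57k^5).
Also, for k ≥ 17 we have 3·(57k^5) ≥ 57(k+1)^5, since 3 ≥ (1 + 1/k)^5 for all k ≥ 17.
Combining, 3^(k + 1) ≥ 57(k+1)^5.
By induction, the statement is established for all m ≥ 17.
Hence the smallest such n_0 is 17.

n_0 = 17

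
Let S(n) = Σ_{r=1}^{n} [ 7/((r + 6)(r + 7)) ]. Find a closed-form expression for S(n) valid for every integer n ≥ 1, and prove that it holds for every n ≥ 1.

S(n) = n/(n + 7)

We claim S(n) = n/(n + 7) for all n ≥ 1.
When n = 1: S(1) = 1/8, and the closed form gives 1/8. They agree.
For the inductive step, assume it holds for an arbitrary r ≥ 1, so S(r) = r/(r + 7).
Then S(r+1) = S(r) + (7/((r + 7)(r + 8))) = (r/(r + 7)) + (7/((r + 7)(r + 8))).
Simplifying, S(r+1) = (r + 1)/(r + 8) = (r+1)/((r+1) + 7),
which is the closed form with n = r+1.
Hence, by induction on n, the claim holds for every n ≥ 1.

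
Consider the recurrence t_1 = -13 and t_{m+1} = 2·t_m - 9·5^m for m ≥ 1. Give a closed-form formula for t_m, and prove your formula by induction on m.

Computing the first terms: t_1 = -13, t_2 = -71, t_3 = -367. This suggests t_m = 2^m - 3·5^m.
Base case (m = 1): the formula gives -13 = -13 = t_1.
Inductive step: assume the claim holds for m = k, so t_k = 2^k - 3·5^k.
Then t_{k+1} = 2·t_k - 9·5^k = 2·(2^k - 3·5^k) - 9·5^k = 2^(k + 1) - 3·5^(k + 1),
which is the claimed formula at m = k+1.
Hence, by induction on m, the claim holds for every m ≥ 1.

t_m = 2^m - 3·5^m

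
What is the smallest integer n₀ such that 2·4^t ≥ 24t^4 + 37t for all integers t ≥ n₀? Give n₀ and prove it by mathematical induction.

n₀ = 8

At t = 7: 32768 < 57883, so the inequality fails and n₀ ≥ 8. We prove 2·4^t ≥ 24t^4 + 37t for all t ≥ 8.
When t = 8: 2·4^t = 131072 and 24t^4 + 37t = 98600, so 131072 ≥ 98600.
Inductive step: suppose the statement holds for some k ≥ 8, so 2·4^k ≥ 24k^4 + 37k.
Then 2·4^(k + 1) = 4·(2·4^k) ≥ 4·(24k^4 + 37k).
Also, for k ≥ 8 we have 4·(24k^4 + 37k) ≥ 24(k+1)^4 + 37(k+1), since 4·(24k^4 + 37k) − (24(k+1)^4 + 37(k+1)) = 72k^4 - 96k^3 - 144k^2 + 15k - 61, which is nonnegative for all k ≥ 8.
Combining, 2·4^(k + 1) ≥ 24(k+1)^4 + 37(k+1).
By the principle of mathematical induction, the result holds for all t ≥ 8.
Hence the smallest such n₀ is 8.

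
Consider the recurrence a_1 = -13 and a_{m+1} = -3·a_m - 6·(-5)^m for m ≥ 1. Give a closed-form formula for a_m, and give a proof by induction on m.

Computing the first terms: a_1 = -13, a_2 = 69, a_3 = -357. This suggests a_m = 2(-3)^(m - 1) + 3(-5)^m.
Base step (m = 1): the formula gives -13 = -13 = a_1.
Suppose the result is true for m = k, so a_k = 2(-3)^(k - 1) + 3(-5)^k.
Then a_{k+1} = -3·a_k - 6·(-5)^k = -3·(2(-3)^(k - 1) + 3(-5)^k) - 6·(-5)^k = 2(-3)^k + 3(-5)^(k + 1) = 2(-3)^((k+1) - 1) + 3(-5)^(k+1),
which is the claimed formula at m = k+1.
By induction, the statement is established for all m ≥ 1.

a_m = 2(-3)^(m - 1) + 3(-5)^m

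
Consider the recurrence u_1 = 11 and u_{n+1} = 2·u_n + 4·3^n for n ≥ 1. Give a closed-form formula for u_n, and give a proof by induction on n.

Computing the first terms: u_1 = 11, u_2 = 34, u_3 = 104. This suggests u_n = -2^(n - 1) + 4·3^n.
Base case (n = 1): the formula gives 11 = 11 = u_1.
Suppose the result is true for n = r, so u_r = -2^(r - 1) + 4·3^r.
Then u_{r+1} = 2·u_r + 4·3^r = 2·(-2^(r - 1) + 4·3^r) + 4·3^r = -2^r + 4·3^(r + 1) = -2^((r+1) - 1) + 4·3^(r+1),
which is the claimed formula at n = r+1.
Hence, by induction on n, the claim holds for every n ≥ 1.

u_n = -2^(n - 1) + 4·3^n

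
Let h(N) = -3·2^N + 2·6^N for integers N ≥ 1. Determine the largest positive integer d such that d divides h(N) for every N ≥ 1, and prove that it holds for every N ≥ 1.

d = 6

Computing the first values: h(1) = 6 and h(2) = 60; gcd(6, 60) = 6, so d ≤ 6.
We prove 6 | -3·2^N + 2·6^N for all N ≥ 1 by induction on N.
Base case (N = 1): h(1) = 6 = 6·(1), so 6 | h(1).
Inductive step: assume the claim holds for N = k, i.e. 6 | h(k). Then
h(k+1) − 6·h(k) = (-3·2^(k+1) + 2·6^(k+1)) − 6·(-3·2^k + 2·6^k) = (-3)·2^k·(2 − 6) = (12)·2^k. Since 6 | h(k) by the inductive hypothesis, 6 | 6·h(k); and 6 | 12 since 12 = 6·2. Therefore 6 | h(k+1).
By the principle of mathematical induction, the result holds for all N ≥ 1.
Therefore the largest such d is 6.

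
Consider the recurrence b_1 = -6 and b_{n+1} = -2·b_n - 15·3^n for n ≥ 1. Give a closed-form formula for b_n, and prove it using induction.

b_n = 3(-2)^(n - 1) - 3^(n + 1)

Computing the first terms: b_1 = -6, b_2 = -33, b_3 = -69. This suggests b_n = 3(-2)^(n - 1) - 3^(n + 1).
Base case (n = 1): the formula gives -6 = -6 = b_1.
Suppose the result is true for n = j, so b_j = 3(-2)^(j - 1) - 3^(j + 1).
Then b_{j+1} = -2·b_j - 15·3^j = -2·(3(-2)^(j - 1) - 3^(j + 1)) - 15·3^j = 3(-2)^j - 3^(j + 2) = 3(-2)^((j+1) - 1) - 3^((j+1) + 1),
which is the claimed formula at n = j+1.
Hence, by induction on n, the claim holds for every n ≥ 1.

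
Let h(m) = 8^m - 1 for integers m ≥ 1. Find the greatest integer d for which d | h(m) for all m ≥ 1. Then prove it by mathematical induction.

Computing the first values: h(1) = 7 and h(2) = 63; gcd(7, 63) = 7, so d ≤ 7.
We prove 7 | 8^m - 1 for all m ≥ 1 by induction on m.
For the base case m = 1: h(1) = 7 = 7·(1), so 7 | h(1).
For the inductive step, assume it holds for an arbitrary j ≥ 1, i.e. 7 | h(j). Then
8^{j+1} − 1^{j+1} = 8·8^j − 1·1^j = 8·(8^j − 1^j) + (7)·1^j. The first term is divisible by 7 by the inductive hypothesis, and the second term (7)·1^j is divisible by 7 since 7 | 7. Hence 7 | h(j+1).
By induction, the statement is established for all m ≥ 1.
Therefore the largest such d is 7.

d = 7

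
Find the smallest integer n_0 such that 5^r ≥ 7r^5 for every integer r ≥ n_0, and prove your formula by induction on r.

n_0 = 8

At r = 7: 78125 < 117649, so the inequality fails and n_0 ≥ 8. We prove 5^r ≥ 7r^5 for all r ≥ 8.
Base case (r = 8): 5^r = 390625 and 7r^5 = 229376, so 390625 ≥ 229376.
Suppose the result is true for r = m, so 5^m ≥ 7m^5.
Then 5^(m + 1) = 5·(5^m) ≥ 5·(7m^5).
Also, for m ≥ 8 we have 5·(7m^5) ≥ 7(m+1)^5, since 5 ≥ (1 + 1/m)^5 for all m ≥ 8.
Combining, 5^(m + 1) ≥ 7(m+1)^5.
Hence, by induction on r, the claim holds for every r ≥ 8.
Hence the smallest such n_0 is 8.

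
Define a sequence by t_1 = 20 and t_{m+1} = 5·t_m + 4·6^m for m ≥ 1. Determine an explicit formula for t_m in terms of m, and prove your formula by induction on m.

t_m = -4·5^(m - 1) + 4·6^m

Computing the first terms: t_1 = 20, t_2 = 124, t_3 = 764. This suggests t_m = -4·5^(m - 1) + 4·6^m.
For the base case m = 1: the formula gives 20 = 20 = t_1.
Inductive step: suppose the statement holds for some k ≥ 1, so t_k = -4·5^(k - 1) + 4·6^k.
Then t_{k+1} = 5·t_k + 4·6^k = 5·(-4·5^(k - 1) + 4·6^k) + 4·6^k = -4·5^k + 4·6^(k + 1) = -4·5^((k+1) - 1) + 4·6^(k+1),
which is the claimed formula at m = k+1.
By the principle of mathematical induction, the result holds for all m ≥ 1.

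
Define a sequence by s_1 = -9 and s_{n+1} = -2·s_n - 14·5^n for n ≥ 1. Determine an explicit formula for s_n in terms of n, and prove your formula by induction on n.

s_n = (-2)^(n - 1) - 2·5^n

Computing the first terms: s_1 = -9, s_2 = -52, s_3 = -246. This suggests s_n = (-2)^(n - 1) - 2·5^n.
Base case (n = 1): the formula gives -9 = -9 = s_1.
Suppose the result is true for n = m, so s_m = (-2)^(m - 1) - 2·5^m.
Then s_{m+1} = -2·s_m - 14·5^m = -2·((-2)^(m - 1) - 2·5^m) - 14·5^m = (-2)^m - 2·5^(m + 1) = (-2)^((m+1) - 1) - 2·5^(m+1),
which is the claimed formula at n = m+1.
By induction, the statement is established for all n ≥ 1.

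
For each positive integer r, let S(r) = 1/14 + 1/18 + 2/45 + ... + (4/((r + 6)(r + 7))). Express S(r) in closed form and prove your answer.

We claim S(r) = 4r/(7(r + 7)) for all r ≥ 1.
When r = 1: S(1) = 1/14, and the closed form gives 1/14. They agree.
For the inductive step, assume it holds for an arbitrary j ≥ 1, so S(j) = 4j/(7(j + 7)).
Then S(j+1) = S(j) + (4/((j + 7)(j + 8))) = (4j/(7(j + 7))) + (4/((j + 7)(j + 8))).
Simplifying, S(j+1) = 4(j + 1)/(7(j + 8)) = 4(j+1)/(7((j+1) + 7)),
which is the closed form with r = j+1.
This completes the induction.

S(r) = 4r/(7(r + 7))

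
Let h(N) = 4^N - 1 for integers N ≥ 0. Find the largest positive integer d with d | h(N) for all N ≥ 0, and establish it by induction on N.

Computing the first values: h(0) = 0 and h(1) = 3; gcd(0, 3) = 3, so d ≤ 3.
We prove 3 | 4^N - 1 for all N ≥ 0 by induction on N.
Base case (N = 0): h(0) = 0 = 3·(0), so 3 | h(0).
Inductive step: suppose the statement holds for some j ≥ 0, i.e. 3 | h(j). Then
h(j+1) = 4^(j+1) - 1 = 4·(4^j - 1) + 3 = 4·h(j) + 3. The first term is divisible by 3 by the inductive hypothesis, and 3 is divisible by 3. Hence 3 | h(j+1).
By the principle of mathematical induction, the result holds for all N ≥ 0.
Therefore the largest such d is 3.

d = 3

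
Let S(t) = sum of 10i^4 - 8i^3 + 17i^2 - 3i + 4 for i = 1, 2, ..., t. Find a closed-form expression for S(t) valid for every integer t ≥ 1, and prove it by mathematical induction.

We claim S(t) = t(2t^4 + 3t^3 + 5t^2 + 5t + 5) for all t ≥ 1.
When t = 1: S(1) = 20, and the closed form gives 20. They agree.
Inductive step: suppose the statement holds for some i ≥ 1, so S(i) = i(2i^4 + 3i^3 + 5i^2 + 5i + 5).
Then S(i+1) = S(i) + (10i^4 + 32i^3 + 53i^2 + 47i + 20) = (i(2i^4 + 3i^3 + 5i^2 + 5i + 5)) + (10i^4 + 32i^3 + 53i^2 + 47i + 20).
Simplifying, S(i+1) = (i + 1)(2i^4 + 11i^3 + 26i^2 + 32i + 20) = (i+1)(2(i+1)^4 + 3(i+1)^3 + 5(i+1)^2 + 5(i+1) + 5),
which is the closed form with t = i+1.
By the principle of mathematical induction, the result holds for all t ≥ 1.

S(t) = t(2t^4 + 3t^3 + 5t^2 + 5t + 5)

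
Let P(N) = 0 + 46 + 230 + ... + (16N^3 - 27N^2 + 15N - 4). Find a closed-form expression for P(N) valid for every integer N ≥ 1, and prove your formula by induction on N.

We claim P(N) = N(N - 1)(4N^2 + 3N + 1) for all N ≥ 1.
For the base case N = 1: P(1) = 0, and the closed form gives 0. They agree.
Inductive step: suppose the statement holds for some j ≥ 1, so P(j) = j(4j^3 - j^2 - 2j - 1).
Then P(j+1) = P(j) + (j(16j^2 + 21j + 9)) = (j(4j^3 - j^2 - 2j - 1)) + (j(16j^2 + 21j + 9)).
Simplifying, P(j+1) = j(j + 1)(4j^2 + 11j + 8) = (j+1)((j+1) - 1)(4(j+1)^2 + 3(j+1) + 1),
which is the closed form with N = j+1.
This completes the induction.

P(N) = N(N - 1)(4N^2 + 3N + 1)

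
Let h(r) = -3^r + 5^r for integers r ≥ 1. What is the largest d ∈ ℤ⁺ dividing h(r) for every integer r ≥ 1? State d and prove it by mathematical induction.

d = 2

Computing the first values: h(1) = 2 and h(2) = 16; gcd(2, 16) = 2, so d ≤ 2.
We prove 2 | -3^r + 5^r for all r ≥ 1 by induction on r.
Base case (r = 1): h(1) = 2 = 2·(1), so 2 | h(1).
Suppose the result is true for r = p, i.e. 2 | h(p). Then
5^{p+1} − 3^{p+1} = 5·5^p − 3·3^p = 5·(5^p − 3^p) + (2)·3^p. The first term is divisible by 2 by the inductive hypothesis, and the second term (2)·3^p is divisible by 2 since 2 | 2. Hence 2 | h(p+1).
By the principle of mathematical induction, the result holds for all r ≥ 1.
Therefore the largest such d is 2.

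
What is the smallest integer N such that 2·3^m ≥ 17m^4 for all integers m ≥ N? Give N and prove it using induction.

N = 11

At m = 10: 118098 < 170000, so the inequality fails and N ≥ 11. We prove 2·3^m ≥ 17m^4 for all m ≥ 11.
Base case (m = 11): 2·3^m = 354294 and 17m^4 = 248897, so 354294 ≥ 248897.
For the inductive step, assume it holds for an arbitrary j ≥ 11, so 2·3^j ≥ 17j^4.
Then 2·3^(j + 1) = 3·(2·3^j) ≥ 3·(17j^4).
Also, for j ≥ 11 we have 3·(17j^4) ≥ 17(j+1)^4, since 3 ≥ (1 + 1/j)^4 for all j ≥ 11.
Combining, 2·3^(j + 1) ≥ 17(j+1)^4.
Hence, by induction on m, the claim holds for every m ≥ 11.
Hence the smallest such N is 11.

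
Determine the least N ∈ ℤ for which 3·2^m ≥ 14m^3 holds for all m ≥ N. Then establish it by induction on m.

N = 14

At m = 13: 24576 < 30758, so the inequality fails and N ≥ 14. We prove 3·2^m ≥ 14m^3 for all m ≥ 14.
For the base case m = 14: 3·2^m = 49152 and 14m^3 = 38416, so 49152 ≥ 38416.
Inductive step: assume the claim holds for m = i, so 3·2^i ≥ 14i^3.
Then 3·2^(i + 1) = 2·(3·2^i) ≥ 2·(14i^3).
Also, for i ≥ 14 we have 2·(14i^3) ≥ 14(i+1)^3, since 2 ≥ (1 + 1/i)^3 for all i ≥ 14.
Combining, 3·2^(i + 1) ≥ 14(i+1)^3.
By the principle of mathematical induction, the result holds for all m ≥ 14.
Hence the smallest such N is 14.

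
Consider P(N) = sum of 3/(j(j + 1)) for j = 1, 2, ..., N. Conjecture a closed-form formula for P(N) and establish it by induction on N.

We claim P(N) = 3N/(N + 1) for all N ≥ 1.
For the base case N = 1: P(1) = 3/2, and the closed form gives 3/2. They agree.
Inductive step: assume the claim holds for N = j, so P(j) = 3j/(j + 1).
Then P(j+1) = P(j) + (3/((j + 1)(j + 2))) = (3j/(j + 1)) + (3/((j + 1)(j + 2))).
Simplifying, P(j+1) = 3(j + 1)/(j + 2) = 3(j+1)/((j+1) + 1),
which is the closed form with N = j+1.
This completes the induction.

P(N) = 3N/(N + 1)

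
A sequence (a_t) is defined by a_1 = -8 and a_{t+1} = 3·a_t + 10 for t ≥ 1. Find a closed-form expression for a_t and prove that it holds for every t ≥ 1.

a_t = -3^t - 5

Computing the first terms: a_1 = -8, a_2 = -14, a_3 = -32. This suggests a_t = -3^t - 5.
Base case (t = 1): the formula gives -8 = -8 = a_1.
Inductive step: suppose the statement holds for some i ≥ 1, so a_i = -3^i - 5.
Then a_{i+1} = 3·a_i + 10 = 3·(-3^i - 5) + 10 = -3^(i + 1) - 5,
which is the claimed formula at t = i+1.
This completes the induction.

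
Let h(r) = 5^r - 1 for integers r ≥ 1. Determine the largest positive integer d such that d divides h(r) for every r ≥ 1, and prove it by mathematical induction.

d = 4

Computing the first values: h(1) = 4 and h(2) = 24; gcd(4, 24) = 4, so d ≤ 4.
We prove 4 | 5^r - 1 for all r ≥ 1 by induction on r.
Base case (r = 1): h(1) = 4 = 4·(1), so 4 | h(1).
Inductive step: assume the claim holds for r = m, i.e. 4 | h(m). Then
5^{m+1} − 1^{m+1} = 5·5^m − 1·1^m = 5·(5^m − 1^m) + (4)·1^m. The first term is divisible by 4 by the inductive hypothesis, and the second term (4)·1^m is divisible by 4 since 4 | 4. Hence 4 | h(m+1).
By the principle of mathematical induction, the result holds for all r ≥ 1.
Therefore the largest such d is 4.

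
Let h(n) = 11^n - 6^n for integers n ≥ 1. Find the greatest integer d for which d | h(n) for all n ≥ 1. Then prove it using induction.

Computing the first values: h(1) = 5 and h(2) = 85; gcd(5, 85) = 5, so d ≤ 5.
We prove 5 | 11^n - 6^n for all n ≥ 1 by induction on n.
For the base case n = 1: h(1) = 5 = 5·(1), so 5 | h(1).
Inductive step: assume the claim holds for n = k, i.e. 5 | h(k). Then
11^{k+1} − 6^{k+1} = 11·11^k − 6·6^k = 11·(11^k − 6^k) + (5)·6^k. The first term is divisible by 5 by the inductive hypothesis, and the second term (5)·6^k is divisible by 5 since 5 | 5. Hence 5 | h(k+1).
This completes the induction.
Therefore the largest such d is 5.

d = 5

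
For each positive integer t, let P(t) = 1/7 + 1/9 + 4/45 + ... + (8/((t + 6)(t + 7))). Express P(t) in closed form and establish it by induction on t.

We claim P(t) = 8t/(7(t + 7)) for all t ≥ 1.
Base case (t = 1): P(1) = 1/7, and the closed form gives 1/7. They agree.
Inductive step: assume the claim holds for t = p, so P(p) = 8p/(7(p + 7)).
Then P(p+1) = P(p) + (8/((p + 7)(p + 8))) = (8p/(7(p + 7))) + (8/((p + 7)(p + 8))).
Simplifying, P(p+1) = 8(p + 1)/(7(p + 8)) = 8(p+1)/(7((p+1) + 7)),
which is the closed form with t = p+1.
By the principle of mathematical induction, the result holds for all t ≥ 1.

P(t) = 8t/(7(t + 7))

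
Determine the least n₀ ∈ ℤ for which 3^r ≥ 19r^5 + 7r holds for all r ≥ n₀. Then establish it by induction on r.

At r = 15: 14348907 < 14428230, so the inequality fails and n₀ ≥ 16. We prove 3^r ≥ 19r^5 + 7r for all r ≥ 16.
Base step (r = 16): 3^r = 43046721 and 19r^5 + 7r = 19923056, so 43046721 ≥ 19923056.
Suppose the result is true for r = j, so 3^j ≥ 19j^5 + 7j.
Then 3^(j + 1) = 3·(3^j) ≥ 3·(19j^5 + 7j).
Also, for j ≥ 16 we have 3·(19j^5 + 7j) ≥ 19(j+1)^5 + 7(j+1), since 3·(19j^5 + 7j) − (19(j+1)^5 + 7(j+1)) = 38j^5 - 95j^4 - 190j^3 - 190j^2 - 81j - 26, which is nonnegative for all j ≥ 16.
Combining, 3^(j + 1) ≥ 19(j+1)^5 + 7(j+1).
By the principle of mathematical induction, the result holds for all r ≥ 16.
Hence the smallest such n₀ is 16.

n₀ = 16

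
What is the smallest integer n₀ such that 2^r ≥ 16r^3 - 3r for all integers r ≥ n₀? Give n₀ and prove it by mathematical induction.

n₀ = 16

At r = 15: 32768 < 53955, so the inequality fails and n₀ ≥ 16. We prove 2^r ≥ 16r^3 - 3r for all r ≥ 16.
Base step (r = 16): 2^r = 65536 and 16r^3 - 3r = 65488, so 65536 ≥ 65488.
Inductive step: assume the claim holds for r = j, so 2^j ≥ 16j^3 - 3j.
Then 2^(j + 1) = 2·(2^j) ≥ 2·(16j^3 - 3j).
Also, for j ≥ 16 we have 2·(16j^3 - 3j) ≥ 16(j+1)^3 - 3(j+1), since 2·(16j^3 - 3j) − (16(j+1)^3 - 3(j+1)) = 16j^3 - 48j^2 - 51j - 13, which is nonnegative for all j ≥ 16.
Combining, 2^(j + 1) ≥ 16(j+1)^3 - 3(j+1).
This completes the induction.
Hence the smallest such n₀ is 16.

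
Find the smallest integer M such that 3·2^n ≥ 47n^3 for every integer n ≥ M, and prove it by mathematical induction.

M = 16

At n = 15: 98304 < 158625, so the inequality fails and M ≥ 16. We prove 3·2^n ≥ 47n^3 for all n ≥ 16.
For the base case n = 16: 3·2^n = 196608 and 47n^3 = 192512, so 196608 ≥ 192512.
Inductive step: assume the claim holds for n = j, so 3·2^j ≥ 47j^3.
Then 3·2^(j + 1) = 2·(3·2^j) ≥ 2·(47j^3).
Also, for j ≥ 16 we have 2·(47j^3) ≥ 47(j+1)^3, since 2 ≥ (1 + 1/j)^3 for all j ≥ 16.
Combining, 3·2^(j + 1) ≥ 47(j+1)^3.
By induction, the statement is established for all n ≥ 16.
Hence the smallest such M is 16.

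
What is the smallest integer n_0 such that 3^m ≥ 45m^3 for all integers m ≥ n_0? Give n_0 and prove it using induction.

n_0 = 10

At m = 9: 19683 < 32805, so the inequality fails and n_0 ≥ 10. We prove 3^m ≥ 45m^3 for all m ≥ 10.
When m = 10: 3^m = 59049 and 45m^3 = 45000, so 59049 ≥ 45000.
For the inductive step, assume it holds for an arbitrary p ≥ 10, so 3^p ≥ 45p^3.
Then 3^(p + 1) = 3·(3^p) ≥ 3·(45p^3).
Also, for p ≥ 10 we have 3·(45p^3) ≥ 45(p+1)^3, since 3 ≥ (1 + 1/p)^3 for all p ≥ 10.
Combining, 3^(p + 1) ≥ 45(p+1)^3.
This completes the induction.
Hence the smallest such n_0 is 10.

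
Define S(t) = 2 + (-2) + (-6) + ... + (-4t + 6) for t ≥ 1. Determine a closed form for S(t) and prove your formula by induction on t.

We claim S(t) = -2t(t - 2) for all t ≥ 1.
Base step (t = 1): S(1) = 2, and the closed form gives 2. They agree.
For the inductive step, assume it holds for an arbitrary r ≥ 1, so S(r) = 2r(-r + 2).
Then S(r+1) = S(r) + (-4r + 2) = (2r(-r + 2)) + (-4r + 2).
Simplifying, S(r+1) = -2(r - 1)(r + 1) = -2(r+1)((r+1) - 2),
which is the closed form with t = r+1.
Hence, by induction on t, the claim holds for every t ≥ 1.

S(t) = -2t(t - 2)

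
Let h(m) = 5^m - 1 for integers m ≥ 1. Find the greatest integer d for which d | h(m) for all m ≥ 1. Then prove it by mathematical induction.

Computing the first values: h(1) = 4 and h(2) = 24; gcd(4, 24) = 4, so d ≤ 4.
We prove 4 | 5^m - 1 for all m ≥ 1 by induction on m.
For the base case m = 1: h(1) = 4 = 4·(1), so 4 | h(1).
For the inductive step, assume it holds for an arbitrary r ≥ 1, i.e. 4 | h(r). Then
5^{r+1} − 1^{r+1} = 5·5^r − 1·1^r = 5·(5^r − 1^r) + (4)·1^r. The first term is divisible by 4 by the inductive hypothesis, and the second term (4)·1^r is divisible by 4 since 4 | 4. Hence 4 | h(r+1).
Hence, by induction on m, the claim holds for every m ≥ 1.
Therefore the largest such d is 4.

d = 4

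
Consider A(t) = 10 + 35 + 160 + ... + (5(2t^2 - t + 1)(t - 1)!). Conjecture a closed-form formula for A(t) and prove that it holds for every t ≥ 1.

We claim A(t) = (10t + 5)t! - 5 for all t ≥ 1.
Base step (t = 1): A(1) = 10, and the closed form gives 10. They agree.
Suppose the result is true for t = j, so A(j) = (10j + 5)j! - 5.
Then A(j+1) = A(j) + (5(2j^2 + 3j + 2)j!) = ((10j + 5)j! - 5) + (5(2j^2 + 3j + 2)j!).
Simplifying, A(j+1) = (10(j+1) + 5)(j+1)! - 5,
which is the closed form with t = j+1.
By the principle of mathematical induction, the result holds for all t ≥ 1.

A(t) = (10t + 5)t! - 5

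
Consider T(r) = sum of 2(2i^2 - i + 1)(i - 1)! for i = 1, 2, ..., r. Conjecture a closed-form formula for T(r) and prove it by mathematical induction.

T(r) = (4r + 2)r! - 2

We claim T(r) = (4r + 2)r! - 2 for all r ≥ 1.
Base step (r = 1): T(1) = 4, and the closed form gives 4. They agree.
Inductive step: assume the claim holds for r = i, so T(i) = (4i + 2)i! - 2.
Then T(i+1) = T(i) + (2(2i^2 + 3i + 2)i!) = ((4i + 2)i! - 2) + (2(2i^2 + 3i + 2)i!).
Simplifying, T(i+1) = (4(i+1) + 2)(i+1)! - 2,
which is the closed form with r = i+1.
By induction, the statement is established for all r ≥ 1.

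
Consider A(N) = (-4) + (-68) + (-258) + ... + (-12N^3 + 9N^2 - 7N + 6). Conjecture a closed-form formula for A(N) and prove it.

A(N) = -N(3N^3 + 3N^2 + 2N - 4)

We claim A(N) = -N(3N^3 + 3N^2 + 2N - 4) for all N ≥ 1.
Base case (N = 1): A(1) = -4, and the closed form gives -4. They agree.
Inductive step: suppose the statement holds for some r ≥ 1, so A(r) = r(-3r^3 - 3r^2 - 2r + 4).
Then A(r+1) = A(r) + (-12r^3 - 27r^2 - 25r - 4) = (r(-3r^3 - 3r^2 - 2r + 4)) + (-12r^3 - 27r^2 - 25r - 4).
Simplifying, A(r+1) = -(r + 1)(3r^3 + 12r^2 + 17r + 4) = -(r+1)(3(r+1)^3 + 3(r+1)^2 + 2(r+1) - 4),
which is the closed form with N = r+1.
By induction, the statement is established for all N ≥ 1.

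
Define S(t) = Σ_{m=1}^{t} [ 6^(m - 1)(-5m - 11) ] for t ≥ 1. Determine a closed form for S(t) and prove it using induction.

We claim S(t) = -6^t(t + 2) + 2 for all t ≥ 1.
When t = 1: S(1) = -16, and the closed form gives -16. They agree.
Suppose the result is true for t = m, so S(m) = -6^m(m + 2) + 2.
Then S(m+1) = S(m) + (6^m(-5m - 16)) = (-6^m(m + 2) + 2) + (6^m(-5m - 16)).
Simplifying, S(m+1) = -6·6^m·m - 18·6^m + 2 = -6^(m+1)((m+1) + 2) + 2,
which is the closed form with t = m+1.
By induction, the statement is established for all t ≥ 1.

S(t) = -6^t(t + 2) + 2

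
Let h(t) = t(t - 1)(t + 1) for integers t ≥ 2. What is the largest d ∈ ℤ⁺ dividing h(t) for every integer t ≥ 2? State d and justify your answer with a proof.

d = 6

Computing the first values: h(2) = 6 and h(3) = 24; gcd(6, 24) = 6, so d ≤ 6.
We prove 6 | t(t - 1)(t + 1) for all t ≥ 2 by induction on t.
When t = 2: h(2) = 6 = 6·(1), so 6 | h(2).
Inductive step: assume the claim holds for t = k, i.e. 6 | h(k). Then
h(k+1) − h(k) = k·(k+1)·(k+2) − (k-1)·k·(k+1) = k·(k+1)·[(k+2) − (k-1)] = 3·k·(k+1). The product of 2 consecutive integers is divisible by (2)! = 2, so h(k+1) − h(k) is divisible by 3·2 = 6. By the inductive hypothesis 6 | h(k), hence 6 | h(k+1).
Hence, by induction on t, the claim holds for every t ≥ 2.
Therefore the largest such d is 6.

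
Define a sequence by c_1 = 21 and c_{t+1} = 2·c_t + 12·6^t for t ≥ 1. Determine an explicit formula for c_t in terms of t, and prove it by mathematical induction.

c_t = 3·2^(t - 1) + 3·6^t

Computing the first terms: c_1 = 21, c_2 = 114, c_3 = 660. This suggests c_t = 3·2^(t - 1) + 3·6^t.
Base case (t = 1): the formula gives 21 = 21 = c_1.
Inductive step: assume the claim holds for t = r, so c_r = 3·2^(r - 1) + 3·6^r.
Then c_{r+1} = 2·c_r + 12·6^r = 2·(3·2^(r - 1) + 3·6^r) + 12·6^r = 3·2^r + 3·6^(r + 1) = 3·2^((r+1) - 1) + 3·6^(r+1),
which is the claimed formula at t = r+1.
Hence, by induction on t, the claim holds for every t ≥ 1.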